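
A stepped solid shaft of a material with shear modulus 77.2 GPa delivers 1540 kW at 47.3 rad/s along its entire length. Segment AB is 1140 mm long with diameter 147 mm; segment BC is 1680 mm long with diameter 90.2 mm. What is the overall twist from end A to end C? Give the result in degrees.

ω = 47.3 rad/s, so T = P/ω = 1540×10³ / 47.30 = 32560 N·m.
J_AB = π(0.147)⁴/32 = 4.58×10^-5 m⁴; J_BC = π(0.0902)⁴/32 = 6.50×10^-6 m⁴.
θ = (T/G)·Σ L_i/J_i = (32560/77.2×10⁹)·(1.14/4.58×10^-5 + 1.68/6.50×10^-6) = 0.1195 rad.

6.85°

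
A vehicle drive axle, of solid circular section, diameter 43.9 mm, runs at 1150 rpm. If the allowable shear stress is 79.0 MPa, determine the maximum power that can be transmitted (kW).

158 kW

J = πd⁴/32 = π(0.0439)⁴/32 = 3.646×10^-7 m⁴.
T_max = τ_allow·J/r = 7.90×10^7 × 3.646×10^-7 / 0.0220 = 1312 N·m.
ω = 2π·1150/60 = 120.4 rad/s, so P_max = T_max·ω = 1.580×10^5 W.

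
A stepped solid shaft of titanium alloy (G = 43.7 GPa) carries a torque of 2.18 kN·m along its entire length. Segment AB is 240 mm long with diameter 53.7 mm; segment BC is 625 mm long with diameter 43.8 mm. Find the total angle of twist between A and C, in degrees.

J_AB = π(0.0537)⁴/32 = 8.16×10^-7 m⁴; J_BC = π(0.0438)⁴/32 = 3.61×10^-7 m⁴.
θ = (T/G)·Σ L_i/J_i = (2180/43.7×10⁹)·(0.240/8.16×10^-7 + 0.625/3.61×10^-7) = 0.1010 rad.

5.78°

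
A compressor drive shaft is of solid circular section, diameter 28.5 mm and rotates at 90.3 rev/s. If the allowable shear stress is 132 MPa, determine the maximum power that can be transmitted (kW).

340 kW

J = πd⁴/32 = π(0.0285)⁴/32 = 6.477×10^-8 m⁴.
T_max = τ_allow·J/r = 1.32×10^8 × 6.477×10^-8 / 0.0143 = 600.0 N·m.
ω = 2π·90.3 = 567.4 rad/s, so P_max = T_max·ω = 3.404×10^5 W.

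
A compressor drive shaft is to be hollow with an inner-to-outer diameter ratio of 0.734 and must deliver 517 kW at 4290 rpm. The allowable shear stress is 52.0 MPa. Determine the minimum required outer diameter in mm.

ω = 2π·4290/60 = 449.2 rad/s, so T = P/ω = 517×10³ / 449.2 = 1151 N·m.
For a hollow shaft with d_i/d_o = 0.734: τ_max = 16T/(π d_o³ (1−k⁴)), so d_o = [16T/(π τ_allow (1−k⁴))]^(1/3) = [16·1151/(π·5.20×10^7·0.7097)]^(1/3) = 0.05415 m.

54.2 mm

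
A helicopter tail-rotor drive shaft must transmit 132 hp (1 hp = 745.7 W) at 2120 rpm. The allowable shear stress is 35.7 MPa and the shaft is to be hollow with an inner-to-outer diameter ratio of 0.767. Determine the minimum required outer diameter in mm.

45.9 mm

ω = 2π·2120/60 = 222.0 rad/s, so T = P/ω = 132×745.7 / 222.0 = 443.4 N·m.
For a hollow shaft with d_i/d_o = 0.767: τ_max = 16T/(π d_o³ (1−k⁴)), so d_o = [16T/(π τ_allow (1−k⁴))]^(1/3) = [16·443.4/(π·3.57×10^7·0.6539)]^(1/3) = 0.04590 m.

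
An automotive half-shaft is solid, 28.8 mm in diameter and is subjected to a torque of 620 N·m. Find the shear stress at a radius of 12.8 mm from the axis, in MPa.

117 MPa

J = πd⁴/32 = π(0.0288)⁴/32 = 6.754×10^-8 m⁴.
Shear stress varies linearly with radius: τ = T·r/J = 620.0 × 0.0128 / 6.754×10^-8 = 1.175×10^8 Pa.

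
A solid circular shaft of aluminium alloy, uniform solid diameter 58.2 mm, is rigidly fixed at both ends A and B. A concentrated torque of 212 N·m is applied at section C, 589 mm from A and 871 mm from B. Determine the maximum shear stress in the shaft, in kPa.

3270 kPa

With uniform GJ and both ends fixed, compatibility θ_AC = θ_CB gives T_A·a = T_B·b, together with T_A + T_B = T₀.
T_A = T₀·b/(a+b) = 212.0·871/1460 = 126.5 N·m; T_B = 85.53 N·m.
τ in each portion: τ_AC = 3.27×10^6 Pa, τ_CB = 2.21×10^6 Pa; maximum is in AC.
τ_max = T_AC·r/J = 126.5·0.0291/1.13×10^-6 = 3.267×10^6 Pa.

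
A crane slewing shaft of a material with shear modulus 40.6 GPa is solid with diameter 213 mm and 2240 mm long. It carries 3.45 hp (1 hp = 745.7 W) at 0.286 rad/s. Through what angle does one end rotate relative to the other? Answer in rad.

ω = 0.286 rad/s, so T = P/ω = 3.45×745.7 / 0.2860 = 8995 N·m.
J = πd⁴/32 = π(0.213)⁴/32 = 2.021×10^-4 m⁴.
θ = T·L/(G·J) = 8995 × 2.24 / (40.6×10⁹ × 2.021×10^-4) = 2.456×10^-3 rad.

0.00246 rad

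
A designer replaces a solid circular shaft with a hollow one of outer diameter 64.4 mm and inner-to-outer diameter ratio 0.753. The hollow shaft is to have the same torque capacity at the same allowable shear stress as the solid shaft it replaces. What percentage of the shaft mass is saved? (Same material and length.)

43.9 %

Equal τ_max and T ⇒ the solid shaft needs d_s³ = d_o³(1−k⁴), so d_s = 64.4·(1−0.753⁴)^(1/3) = 56.59 mm.
Area ratio A_h/A_s = d_o²(1−k²)/d_s² = (1−k²)/(1−k⁴)^(2/3) = 0.5608.
Mass saving = 1 − 0.5608 = 43.9 %.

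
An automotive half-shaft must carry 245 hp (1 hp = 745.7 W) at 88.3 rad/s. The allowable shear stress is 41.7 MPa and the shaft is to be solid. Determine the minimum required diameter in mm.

63.2 mm

ω = 88.3 rad/s, so T = P/ω = 245×745.7 / 88.30 = 2069 N·m.
For a solid shaft τ_max = 16T/(πd³), so d = (16T/(π τ_allow))^(1/3) = (16·2069/(π·4.17×10^7))^(1/3) = 0.06322 m.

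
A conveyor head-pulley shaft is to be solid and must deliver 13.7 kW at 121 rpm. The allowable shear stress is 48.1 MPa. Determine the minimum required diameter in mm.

48.6 mm

ω = 2π·121/60 = 12.67 rad/s, so T = P/ω = 13.7×10³ / 12.67 = 1081 N·m.
For a solid shaft τ_max = 16T/(πd³), so d = (16T/(π τ_allow))^(1/3) = (16·1081/(π·4.81×10^7))^(1/3) = 0.04856 m.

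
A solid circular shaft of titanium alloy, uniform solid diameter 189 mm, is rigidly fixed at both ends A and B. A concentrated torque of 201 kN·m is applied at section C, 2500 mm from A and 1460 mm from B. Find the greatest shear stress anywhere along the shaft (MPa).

95.7 MPa

With uniform GJ and both ends fixed, compatibility θ_AC = θ_CB gives T_A·a = T_B·b, together with T_A + T_B = T₀.
T_A = T₀·b/(a+b) = 201000·1460/3960 = 74110 N·m; T_B = 126900 N·m.
τ in each portion: τ_AC = 5.59×10^7 Pa, τ_CB = 9.57×10^7 Pa; maximum is in CB.
τ_max = T_CB·r/J = 126900·0.0945/1.25×10^-4 = 9.573×10^7 Pa.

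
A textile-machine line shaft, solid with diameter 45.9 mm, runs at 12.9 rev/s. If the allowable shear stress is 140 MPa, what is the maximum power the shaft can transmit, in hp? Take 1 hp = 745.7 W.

289 hp

J = πd⁴/32 = π(0.0459)⁴/32 = 4.358×10^-7 m⁴.
T_max = τ_allow·J/r = 1.40×10^8 × 4.358×10^-7 / 0.0229 = 2658 N·m.
ω = 2π·12.9 = 81.05 rad/s, so P_max = T_max·ω = 2.155×10^5 W.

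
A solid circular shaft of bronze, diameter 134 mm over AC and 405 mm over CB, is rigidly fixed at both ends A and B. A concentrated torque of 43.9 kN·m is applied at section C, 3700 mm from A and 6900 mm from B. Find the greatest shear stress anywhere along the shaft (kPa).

Compatibility: T_A·a/J_AC = T_B·b/J_CB with T_A + T_B = T₀.
J_AC = 3.17×10^-5 m⁴, J_CB = 2.64×10^-3 m⁴, so T_A = T₀·(J_AC/a)/((J_AC/a)+(J_CB/b)) = 959.6 N·m, T_B = 42940 N·m.
τ in each portion: τ_AC = 2.03×10^6 Pa, τ_CB = 3.29×10^6 Pa; maximum is in CB.
τ_max = T_CB·r/J = 42940·0.203/2.64×10^-3 = 3.292×10^6 Pa.

3290 kPa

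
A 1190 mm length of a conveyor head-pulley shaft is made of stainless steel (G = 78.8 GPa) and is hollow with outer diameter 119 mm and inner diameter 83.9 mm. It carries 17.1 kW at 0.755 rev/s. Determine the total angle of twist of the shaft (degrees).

ω = 2π·0.755 = 4.744 rad/s, so T = P/ω = 17.1×10³ / 4.744 = 3605 N·m.
J = π(d_o⁴ − d_i⁴)/32 = π(0.119⁴ − 0.0839⁴)/32 = 1.482×10^-5 m⁴.
θ = T·L/(G·J) = 3605 × 1.19 / (78.8×10⁹ × 1.482×10^-5) = 3.672×10^-3 rad.

0.210°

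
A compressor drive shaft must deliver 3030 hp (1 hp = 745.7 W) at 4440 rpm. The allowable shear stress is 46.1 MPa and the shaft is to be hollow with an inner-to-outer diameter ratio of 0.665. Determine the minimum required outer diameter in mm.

87.4 mm

ω = 2π·4440/60 = 465.0 rad/s, so T = P/ω = 3030×745.7 / 465.0 = 4860 N·m.
For a hollow shaft with d_i/d_o = 0.665: τ_max = 16T/(π d_o³ (1−k⁴)), so d_o = [16T/(π τ_allow (1−k⁴))]^(1/3) = [16·4860/(π·4.61×10^7·0.8044)]^(1/3) = 0.08739 m.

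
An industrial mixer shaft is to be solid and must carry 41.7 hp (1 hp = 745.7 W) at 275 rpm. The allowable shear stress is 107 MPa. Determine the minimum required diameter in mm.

37.2 mm

ω = 2π·275/60 = 28.80 rad/s, so T = P/ω = 41.7×745.7 / 28.80 = 1080 N·m.
For a solid shaft τ_max = 16T/(πd³), so d = (16T/(π τ_allow))^(1/3) = (16·1080/(π·1.07×10^8))^(1/3) = 0.03718 m.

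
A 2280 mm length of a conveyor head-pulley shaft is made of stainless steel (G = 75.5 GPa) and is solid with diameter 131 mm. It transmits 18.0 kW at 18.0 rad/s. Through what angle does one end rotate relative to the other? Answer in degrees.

ω = 18.0 rad/s, so T = P/ω = 18.0×10³ / 18.00 = 1000 N·m.
J = πd⁴/32 = π(0.131)⁴/32 = 2.891×10^-5 m⁴.
θ = T·L/(G·J) = 1000 × 2.28 / (75.5×10⁹ × 2.891×10^-5) = 1.044×10^-3 rad.

0.0598°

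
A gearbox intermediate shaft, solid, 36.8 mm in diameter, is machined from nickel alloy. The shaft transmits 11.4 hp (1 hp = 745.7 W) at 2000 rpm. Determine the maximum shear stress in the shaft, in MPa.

ω = 2π·2000/60 = 209.4 rad/s, so T = P/ω = 11.4×745.7 / 209.4 = 40.59 N·m.
J = πd⁴/32 = π(0.0368)⁴/32 = 1.800×10^-7 m⁴.
τ_max = T·r/J = 40.59 × 0.0184 / 1.800×10^-7 = 4.148×10^6 Pa.

4.15 MPa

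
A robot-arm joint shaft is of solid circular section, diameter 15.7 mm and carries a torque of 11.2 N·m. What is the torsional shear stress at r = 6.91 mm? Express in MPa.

13.0 MPa

J = πd⁴/32 = π(0.0157)⁴/32 = 5.965×10^-9 m⁴.
Shear stress varies linearly with radius: τ = T·r/J = 11.20 × 0.00691 / 5.965×10^-9 = 1.297×10^7 Pa.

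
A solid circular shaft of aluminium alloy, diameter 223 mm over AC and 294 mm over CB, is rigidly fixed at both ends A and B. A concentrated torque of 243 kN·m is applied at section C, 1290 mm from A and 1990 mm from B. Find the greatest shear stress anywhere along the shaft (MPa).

Compatibility: T_A·a/J_AC = T_B·b/J_CB with T_A + T_B = T₀.
J_AC = 2.43×10^-4 m⁴, J_CB = 7.33×10^-4 m⁴, so T_A = T₀·(J_AC/a)/((J_AC/a)+(J_CB/b)) = 82140 N·m, T_B = 160900 N·m.
τ in each portion: τ_AC = 3.77×10^7 Pa, τ_CB = 3.22×10^7 Pa; maximum is in AC.
τ_max = T_AC·r/J = 82140·0.112/2.43×10^-4 = 3.772×10^7 Pa.

37.7 MPa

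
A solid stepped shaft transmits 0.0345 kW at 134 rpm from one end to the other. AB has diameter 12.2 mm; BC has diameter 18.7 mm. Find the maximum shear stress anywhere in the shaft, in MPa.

ω = 2π·134/60 = 14.03 rad/s, so T = P/ω = 0.0345×10³ / 14.03 = 2.459 N·m.
Under the same torque, τ_max = 16T/(πd³) is largest where d is smallest — segment AB (d = 12.2 mm).
τ_max = 16·2.459/(π·(0.0122)³) = 6.896×10^6 Pa.

6.90 MPa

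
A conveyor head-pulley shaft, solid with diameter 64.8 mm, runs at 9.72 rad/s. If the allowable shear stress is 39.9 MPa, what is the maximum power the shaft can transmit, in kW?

J = πd⁴/32 = π(0.0648)⁴/32 = 1.731×10^-6 m⁴.
T_max = τ_allow·J/r = 3.99×10^7 × 1.731×10^-6 / 0.0324 = 2132 N·m.
ω = 9.72 rad/s, so P_max = T_max·ω = 2.072×10^4 W.

20.7 kW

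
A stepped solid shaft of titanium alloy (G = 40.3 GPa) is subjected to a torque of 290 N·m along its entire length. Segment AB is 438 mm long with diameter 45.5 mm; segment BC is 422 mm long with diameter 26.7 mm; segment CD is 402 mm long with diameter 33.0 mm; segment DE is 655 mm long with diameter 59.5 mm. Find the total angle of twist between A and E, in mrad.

97.0 mrad

J_AB = π(0.0455)⁴/32 = 4.21×10^-7 m⁴; J_BC = π(0.0267)⁴/32 = 4.99×10^-8 m⁴; J_CD = π(0.0330)⁴/32 = 1.16×10^-7 m⁴; J_DE = π(0.0595)⁴/32 = 1.23×10^-6 m⁴.
θ = (T/G)·Σ L_i/J_i = (290.0/40.3×10⁹)·(0.438/4.21×10^-7 + 0.422/4.99×10^-8 + 0.402/1.16×10^-7 + 0.655/1.23×10^-6) = 0.09703 rad.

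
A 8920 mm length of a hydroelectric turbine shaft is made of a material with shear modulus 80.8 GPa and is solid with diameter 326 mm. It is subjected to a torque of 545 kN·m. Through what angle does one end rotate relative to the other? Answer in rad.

0.0543 rad

J = πd⁴/32 = π(0.326)⁴/32 = 1.109×10^-3 m⁴.
θ = T·L/(G·J) = 545000 × 8.92 / (80.8×10⁹ × 1.109×10^-3) = 0.05426 rad.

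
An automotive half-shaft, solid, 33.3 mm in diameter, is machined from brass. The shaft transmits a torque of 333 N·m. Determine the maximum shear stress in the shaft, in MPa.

45.9 MPa

J = πd⁴/32 = π(0.0333)⁴/32 = 1.207×10^-7 m⁴.
τ_max = T·r/J = 333.0 × 0.0166 / 1.207×10^-7 = 4.593×10^7 Pa.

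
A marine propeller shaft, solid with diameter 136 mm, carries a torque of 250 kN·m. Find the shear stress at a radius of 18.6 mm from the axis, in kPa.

138000 kPa

J = πd⁴/32 = π(0.136)⁴/32 = 3.359×10^-5 m⁴.
Shear stress varies linearly with radius: τ = T·r/J = 250000 × 0.0186 / 3.359×10^-5 = 1.385×10^8 Pa.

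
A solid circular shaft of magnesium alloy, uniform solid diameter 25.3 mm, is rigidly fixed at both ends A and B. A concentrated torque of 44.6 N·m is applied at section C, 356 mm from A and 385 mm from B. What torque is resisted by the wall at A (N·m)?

23.2 N·m

With uniform GJ and both ends fixed, compatibility θ_AC = θ_CB gives T_A·a = T_B·b, together with T_A + T_B = T₀.
T_A = T₀·b/(a+b) = 44.60·385/741.0 = 23.17 N·m; T_B = 21.43 N·m.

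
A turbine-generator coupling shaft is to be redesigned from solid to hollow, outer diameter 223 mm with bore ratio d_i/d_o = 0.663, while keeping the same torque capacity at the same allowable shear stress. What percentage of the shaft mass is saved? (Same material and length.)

Equal τ_max and T ⇒ the solid shaft needs d_s³ = d_o³(1−k⁴), so d_s = 223·(1−0.663⁴)^(1/3) = 207.6 mm.
Area ratio A_h/A_s = d_o²(1−k²)/d_s² = (1−k²)/(1−k⁴)^(2/3) = 0.6467.
Mass saving = 1 − 0.6467 = 35.3 %.

35.3 %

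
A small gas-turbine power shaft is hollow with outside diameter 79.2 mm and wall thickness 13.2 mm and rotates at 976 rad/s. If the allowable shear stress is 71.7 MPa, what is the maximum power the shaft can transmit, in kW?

5480 kW

J = π(d_o⁴ − d_i⁴)/32 = π(0.0792⁴ − 0.0528⁴)/32 = 3.100×10^-6 m⁴.
T_max = τ_allow·J/r = 7.17×10^7 × 3.100×10^-6 / 0.0396 = 5612 N·m.
ω = 976 rad/s, so P_max = T_max·ω = 5.478×10^6 W.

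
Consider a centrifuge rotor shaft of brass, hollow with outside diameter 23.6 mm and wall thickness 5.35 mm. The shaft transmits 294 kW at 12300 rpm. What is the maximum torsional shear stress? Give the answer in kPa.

97100 kPa

ω = 2π·12300/60 = 1288 rad/s, so T = P/ω = 294×10³ / 1288 = 228.3 N·m.
J = π(d_o⁴ − d_i⁴)/32 = π(0.0236⁴ − 0.0129⁴)/32 = 2.774×10^-8 m⁴.
τ_max = T·r/J = 228.3 × 0.0118 / 2.774×10^-8 = 9.711×10^7 Pa.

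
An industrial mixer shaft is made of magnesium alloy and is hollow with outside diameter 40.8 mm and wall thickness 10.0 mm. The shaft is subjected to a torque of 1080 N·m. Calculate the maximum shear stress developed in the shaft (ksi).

J = π(d_o⁴ − d_i⁴)/32 = π(0.0408⁴ − 0.0208⁴)/32 = 2.537×10^-7 m⁴.
τ_max = T·r/J = 1080 × 0.0204 / 2.537×10^-7 = 8.685×10^7 Pa.

12.6 ksi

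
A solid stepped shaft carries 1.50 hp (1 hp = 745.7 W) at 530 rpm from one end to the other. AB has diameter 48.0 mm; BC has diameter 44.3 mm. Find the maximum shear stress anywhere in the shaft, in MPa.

ω = 2π·530/60 = 55.50 rad/s, so T = P/ω = 1.50×745.7 / 55.50 = 20.15 N·m.
Under the same torque, τ_max = 16T/(πd³) is largest where d is smallest — segment BC (d = 44.3 mm).
τ_max = 16·20.15/(π·(0.0443)³) = 1.181×10^6 Pa.

1.18 MPa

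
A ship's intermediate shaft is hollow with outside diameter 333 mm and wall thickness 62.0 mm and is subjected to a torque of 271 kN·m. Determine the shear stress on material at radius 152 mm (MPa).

J = π(d_o⁴ − d_i⁴)/32 = π(0.333⁴ − 0.209⁴)/32 = 1.020×10^-3 m⁴.
Shear stress varies linearly with radius: τ = T·r/J = 271000 × 0.152 / 1.020×10^-3 = 4.039×10^7 Pa.

40.4 MPa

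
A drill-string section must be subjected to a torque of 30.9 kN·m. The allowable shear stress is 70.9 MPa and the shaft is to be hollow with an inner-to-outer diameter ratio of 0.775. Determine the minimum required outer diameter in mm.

For a hollow shaft with d_i/d_o = 0.775: τ_max = 16T/(π d_o³ (1−k⁴)), so d_o = [16T/(π τ_allow (1−k⁴))]^(1/3) = [16·30900/(π·7.09×10^7·0.6392)]^(1/3) = 0.1514 m.

151 mm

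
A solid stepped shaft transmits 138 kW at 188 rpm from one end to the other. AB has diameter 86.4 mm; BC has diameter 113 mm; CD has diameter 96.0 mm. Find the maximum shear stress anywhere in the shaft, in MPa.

55.4 MPa

ω = 2π·188/60 = 19.69 rad/s, so T = P/ω = 138×10³ / 19.69 = 7010 N·m.
Under the same torque, τ_max = 16T/(πd³) is largest where d is smallest — segment AB (d = 86.4 mm).
τ_max = 16·7010/(π·(0.0864)³) = 5.535×10^7 Pa.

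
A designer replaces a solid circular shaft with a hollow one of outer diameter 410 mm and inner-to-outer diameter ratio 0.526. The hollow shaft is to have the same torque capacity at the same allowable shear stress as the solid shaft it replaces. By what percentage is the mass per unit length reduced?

Equal τ_max and T ⇒ the solid shaft needs d_s³ = d_o³(1−k⁴), so d_s = 410·(1−0.526⁴)^(1/3) = 399.3 mm.
Area ratio A_h/A_s = d_o²(1−k²)/d_s² = (1−k²)/(1−k⁴)^(2/3) = 0.7628.
Mass saving = 1 − 0.7628 = 23.7 %.

23.7 %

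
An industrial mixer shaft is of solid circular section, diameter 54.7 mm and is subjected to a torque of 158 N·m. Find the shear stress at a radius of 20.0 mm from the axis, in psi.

521 psi

J = πd⁴/32 = π(0.0547)⁴/32 = 8.789×10^-7 m⁴.
Shear stress varies linearly with radius: τ = T·r/J = 158.0 × 0.0200 / 8.789×10^-7 = 3.595×10^6 Pa.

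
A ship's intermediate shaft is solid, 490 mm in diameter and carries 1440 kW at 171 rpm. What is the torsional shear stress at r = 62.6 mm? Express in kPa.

889 kPa

ω = 2π·171/60 = 17.91 rad/s, so T = P/ω = 1440×10³ / 17.91 = 80420 N·m.
J = πd⁴/32 = π(0.490)⁴/32 = 5.660×10^-3 m⁴.
Shear stress varies linearly with radius: τ = T·r/J = 80420 × 0.0626 / 5.660×10^-3 = 8.895×10^5 Pa.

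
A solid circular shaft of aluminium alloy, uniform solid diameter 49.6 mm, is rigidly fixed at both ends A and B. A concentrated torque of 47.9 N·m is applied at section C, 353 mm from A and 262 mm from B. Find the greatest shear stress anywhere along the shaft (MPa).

With uniform GJ and both ends fixed, compatibility θ_AC = θ_CB gives T_A·a = T_B·b, together with T_A + T_B = T₀.
T_A = T₀·b/(a+b) = 47.90·262/615.0 = 20.41 N·m; T_B = 27.49 N·m.
τ in each portion: τ_AC = 8.52×10^5 Pa, τ_CB = 1.15×10^6 Pa; maximum is in CB.
τ_max = T_CB·r/J = 27.49·0.0248/5.94×10^-7 = 1.148×10^6 Pa.

1.15 MPa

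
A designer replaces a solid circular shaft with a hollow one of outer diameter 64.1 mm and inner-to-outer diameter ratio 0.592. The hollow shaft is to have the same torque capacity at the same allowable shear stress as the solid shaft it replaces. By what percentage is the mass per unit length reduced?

29.1 %

Equal τ_max and T ⇒ the solid shaft needs d_s³ = d_o³(1−k⁴), so d_s = 64.1·(1−0.592⁴)^(1/3) = 61.36 mm.
Area ratio A_h/A_s = d_o²(1−k²)/d_s² = (1−k²)/(1−k⁴)^(2/3) = 0.7088.
Mass saving = 1 − 0.7088 = 29.1 %.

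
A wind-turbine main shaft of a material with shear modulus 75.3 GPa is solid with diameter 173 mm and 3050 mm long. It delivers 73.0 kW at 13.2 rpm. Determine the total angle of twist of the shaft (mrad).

24.3 mrad

ω = 2π·13.2/60 = 1.382 rad/s, so T = P/ω = 73.0×10³ / 1.382 = 52810 N·m.
J = πd⁴/32 = π(0.173)⁴/32 = 8.794×10^-5 m⁴.
θ = T·L/(G·J) = 52810 × 3.05 / (75.3×10⁹ × 8.794×10^-5) = 0.02432 rad.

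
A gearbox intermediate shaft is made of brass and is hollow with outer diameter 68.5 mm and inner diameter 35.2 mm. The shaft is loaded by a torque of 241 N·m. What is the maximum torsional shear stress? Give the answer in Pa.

J = π(d_o⁴ − d_i⁴)/32 = π(0.0685⁴ − 0.0352⁴)/32 = 2.011×10^-6 m⁴.
τ_max = T·r/J = 241.0 × 0.0343 / 2.011×10^-6 = 4.105×10^6 Pa.

4.10e6 Pa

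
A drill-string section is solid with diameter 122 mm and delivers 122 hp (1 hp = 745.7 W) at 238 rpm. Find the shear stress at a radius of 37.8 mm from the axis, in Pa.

6.34e6 Pa

ω = 2π·238/60 = 24.92 rad/s, so T = P/ω = 122×745.7 / 24.92 = 3650 N·m.
J = πd⁴/32 = π(0.122)⁴/32 = 2.175×10^-5 m⁴.
Shear stress varies linearly with radius: τ = T·r/J = 3650 × 0.0378 / 2.175×10^-5 = 6.344×10^6 Pa.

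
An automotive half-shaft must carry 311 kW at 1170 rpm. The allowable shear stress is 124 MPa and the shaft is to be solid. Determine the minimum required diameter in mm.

ω = 2π·1170/60 = 122.5 rad/s, so T = P/ω = 311×10³ / 122.5 = 2538 N·m.
For a solid shaft τ_max = 16T/(πd³), so d = (16T/(π τ_allow))^(1/3) = (16·2538/(π·1.24×10^8))^(1/3) = 0.04707 m.

47.1 mm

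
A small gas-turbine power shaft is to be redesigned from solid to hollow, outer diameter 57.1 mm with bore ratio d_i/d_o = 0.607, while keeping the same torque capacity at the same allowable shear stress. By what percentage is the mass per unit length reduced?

Equal τ_max and T ⇒ the solid shaft needs d_s³ = d_o³(1−k⁴), so d_s = 57.1·(1−0.607⁴)^(1/3) = 54.39 mm.
Area ratio A_h/A_s = d_o²(1−k²)/d_s² = (1−k²)/(1−k⁴)^(2/3) = 0.6961.
Mass saving = 1 − 0.6961 = 30.4 %.

30.4 %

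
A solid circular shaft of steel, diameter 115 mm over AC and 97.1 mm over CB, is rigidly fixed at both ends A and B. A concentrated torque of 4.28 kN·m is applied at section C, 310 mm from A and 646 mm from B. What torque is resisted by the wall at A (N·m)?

3440 N·m

Compatibility: T_A·a/J_AC = T_B·b/J_CB with T_A + T_B = T₀.
J_AC = 1.72×10^-5 m⁴, J_CB = 8.73×10^-6 m⁴, so T_A = T₀·(J_AC/a)/((J_AC/a)+(J_CB/b)) = 3441 N·m, T_B = 839.2 N·m.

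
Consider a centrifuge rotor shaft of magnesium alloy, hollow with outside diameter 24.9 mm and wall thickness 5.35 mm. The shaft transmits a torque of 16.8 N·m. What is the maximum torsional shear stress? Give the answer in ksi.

0.899 ksi

J = π(d_o⁴ − d_i⁴)/32 = π(0.0249⁴ − 0.0142⁴)/32 = 3.375×10^-8 m⁴.
τ_max = T·r/J = 16.80 × 0.0124 / 3.375×10^-8 = 6.198×10^6 Pa.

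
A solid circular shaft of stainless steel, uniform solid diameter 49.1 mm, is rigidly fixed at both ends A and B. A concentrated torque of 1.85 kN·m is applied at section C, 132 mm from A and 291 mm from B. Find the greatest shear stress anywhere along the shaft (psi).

7940 psi

With uniform GJ and both ends fixed, compatibility θ_AC = θ_CB gives T_A·a = T_B·b, together with T_A + T_B = T₀.
T_A = T₀·b/(a+b) = 1850·291/423.0 = 1273 N·m; T_B = 577.3 N·m.
τ in each portion: τ_AC = 5.48×10^7 Pa, τ_CB = 2.48×10^7 Pa; maximum is in AC.
τ_max = T_AC·r/J = 1273·0.0246/5.71×10^-7 = 5.476×10^7 Pa.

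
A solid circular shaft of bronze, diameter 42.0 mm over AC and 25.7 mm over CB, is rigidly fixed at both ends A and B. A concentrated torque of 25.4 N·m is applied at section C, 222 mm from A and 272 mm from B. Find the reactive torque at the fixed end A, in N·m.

22.8 N·m

Compatibility: T_A·a/J_AC = T_B·b/J_CB with T_A + T_B = T₀.
J_AC = 3.05×10^-7 m⁴, J_CB = 4.28×10^-8 m⁴, so T_A = T₀·(J_AC/a)/((J_AC/a)+(J_CB/b)) = 22.79 N·m, T_B = 2.608 N·m.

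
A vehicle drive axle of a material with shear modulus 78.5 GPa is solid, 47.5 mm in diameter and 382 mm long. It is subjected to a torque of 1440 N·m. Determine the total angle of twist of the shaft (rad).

0.0140 rad

J = πd⁴/32 = π(0.0475)⁴/32 = 4.998×10^-7 m⁴.
θ = T·L/(G·J) = 1440 × 0.382 / (78.5×10⁹ × 4.998×10^-7) = 0.01402 rad.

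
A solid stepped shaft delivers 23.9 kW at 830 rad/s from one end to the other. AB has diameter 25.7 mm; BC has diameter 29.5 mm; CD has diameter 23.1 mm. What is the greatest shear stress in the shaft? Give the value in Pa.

ω = 830 rad/s, so T = P/ω = 23.9×10³ / 830.0 = 28.80 N·m.
Under the same torque, τ_max = 16T/(πd³) is largest where d is smallest — segment CD (d = 23.1 mm).
τ_max = 16·28.80/(π·(0.0231)³) = 1.190×10^7 Pa.

1.19e7 Pa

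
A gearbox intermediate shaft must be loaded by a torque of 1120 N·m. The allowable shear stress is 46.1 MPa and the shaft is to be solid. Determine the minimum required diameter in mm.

49.8 mm

For a solid shaft τ_max = 16T/(πd³), so d = (16T/(π τ_allow))^(1/3) = (16·1120/(π·4.61×10^7))^(1/3) = 0.04983 m.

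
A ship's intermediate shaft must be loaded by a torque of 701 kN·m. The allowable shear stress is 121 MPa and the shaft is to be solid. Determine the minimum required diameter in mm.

309 mm

For a solid shaft τ_max = 16T/(πd³), so d = (16T/(π τ_allow))^(1/3) = (16·701000/(π·1.21×10^8))^(1/3) = 0.3090 m.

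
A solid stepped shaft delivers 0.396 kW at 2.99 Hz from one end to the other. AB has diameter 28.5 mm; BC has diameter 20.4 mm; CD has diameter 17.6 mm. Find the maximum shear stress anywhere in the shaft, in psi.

2860 psi

ω = 2π·2.99 = 18.79 rad/s, so T = P/ω = 0.396×10³ / 18.79 = 21.08 N·m.
Under the same torque, τ_max = 16T/(πd³) is largest where d is smallest — segment CD (d = 17.6 mm).
τ_max = 16·21.08/(π·(0.0176)³) = 1.969×10^7 Pa.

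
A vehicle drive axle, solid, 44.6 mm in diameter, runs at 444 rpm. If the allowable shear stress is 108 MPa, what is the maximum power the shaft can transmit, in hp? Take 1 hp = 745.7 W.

117 hp

J = πd⁴/32 = π(0.0446)⁴/32 = 3.885×10^-7 m⁴.
T_max = τ_allow·J/r = 1.08×10^8 × 3.885×10^-7 / 0.0223 = 1881 N·m.
ω = 2π·444/60 = 46.50 rad/s, so P_max = T_max·ω = 8.747×10^4 W.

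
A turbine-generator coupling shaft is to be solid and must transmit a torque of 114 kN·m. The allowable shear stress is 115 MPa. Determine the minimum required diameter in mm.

For a solid shaft τ_max = 16T/(πd³), so d = (16T/(π τ_allow))^(1/3) = (16·114000/(π·1.15×10^8))^(1/3) = 0.1716 m.

172 mm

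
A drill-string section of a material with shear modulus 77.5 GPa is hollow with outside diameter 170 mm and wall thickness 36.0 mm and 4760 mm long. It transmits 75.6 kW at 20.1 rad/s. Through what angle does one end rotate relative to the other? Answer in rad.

0.00317 rad

ω = 20.1 rad/s, so T = P/ω = 75.6×10³ / 20.10 = 3761 N·m.
J = π(d_o⁴ − d_i⁴)/32 = π(0.170⁴ − 0.0980⁴)/32 = 7.294×10^-5 m⁴.
θ = T·L/(G·J) = 3761 × 4.76 / (77.5×10⁹ × 7.294×10^-5) = 3.167×10^-3 rad.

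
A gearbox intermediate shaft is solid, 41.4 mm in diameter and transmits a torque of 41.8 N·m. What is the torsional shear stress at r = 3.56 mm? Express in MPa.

0.516 MPa

J = πd⁴/32 = π(0.0414)⁴/32 = 2.884×10^-7 m⁴.
Shear stress varies linearly with radius: τ = T·r/J = 41.80 × 0.00356 / 2.884×10^-7 = 5.160×10^5 Pa.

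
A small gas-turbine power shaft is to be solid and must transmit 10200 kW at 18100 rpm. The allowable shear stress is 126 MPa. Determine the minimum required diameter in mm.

ω = 2π·18100/60 = 1895 rad/s, so T = P/ω = 10200×10³ / 1895 = 5381 N·m.
For a solid shaft τ_max = 16T/(πd³), so d = (16T/(π τ_allow))^(1/3) = (16·5381/(π·1.26×10^8))^(1/3) = 0.06014 m.

60.1 mm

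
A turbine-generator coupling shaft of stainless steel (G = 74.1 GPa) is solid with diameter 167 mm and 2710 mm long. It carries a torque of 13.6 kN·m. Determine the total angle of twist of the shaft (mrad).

J = πd⁴/32 = π(0.167)⁴/32 = 7.636×10^-5 m⁴.
θ = T·L/(G·J) = 13600 × 2.71 / (74.1×10⁹ × 7.636×10^-5) = 6.514×10^-3 rad.

6.51 mrad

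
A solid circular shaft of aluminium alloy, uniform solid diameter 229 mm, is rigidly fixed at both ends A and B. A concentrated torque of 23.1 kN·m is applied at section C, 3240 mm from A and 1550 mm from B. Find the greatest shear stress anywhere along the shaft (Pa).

6.63e6 Pa

With uniform GJ and both ends fixed, compatibility θ_AC = θ_CB gives T_A·a = T_B·b, together with T_A + T_B = T₀.
T_A = T₀·b/(a+b) = 23100·1550/4790 = 7475 N·m; T_B = 15630 N·m.
τ in each portion: τ_AC = 3.17×10^6 Pa, τ_CB = 6.63×10^6 Pa; maximum is in CB.
τ_max = T_CB·r/J = 15630·0.115/2.70×10^-4 = 6.627×10^6 Pa.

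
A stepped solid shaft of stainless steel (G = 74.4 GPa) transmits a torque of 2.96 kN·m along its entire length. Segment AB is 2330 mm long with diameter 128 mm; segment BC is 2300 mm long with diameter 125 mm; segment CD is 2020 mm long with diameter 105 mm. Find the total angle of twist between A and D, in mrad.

J_AB = π(0.128)⁴/32 = 2.64×10^-5 m⁴; J_BC = π(0.125)⁴/32 = 2.40×10^-5 m⁴; J_CD = π(0.105)⁴/32 = 1.19×10^-5 m⁴.
θ = (T/G)·Σ L_i/J_i = (2960/74.4×10⁹)·(2.33/2.64×10^-5 + 2.30/2.40×10^-5 + 2.02/1.19×10^-5) = 0.01407 rad.

14.1 mrad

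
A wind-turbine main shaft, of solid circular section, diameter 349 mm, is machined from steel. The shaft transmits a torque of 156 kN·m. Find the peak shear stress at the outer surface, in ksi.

J = πd⁴/32 = π(0.349)⁴/32 = 1.456×10^-3 m⁴.
τ_max = T·r/J = 156000 × 0.174 / 1.456×10^-3 = 1.869×10^7 Pa.

2.71 ksi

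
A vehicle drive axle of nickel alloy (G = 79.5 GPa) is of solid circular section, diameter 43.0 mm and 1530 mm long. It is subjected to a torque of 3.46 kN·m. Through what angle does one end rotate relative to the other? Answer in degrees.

11.4°

J = πd⁴/32 = π(0.0430)⁴/32 = 3.356×10^-7 m⁴.
θ = T·L/(G·J) = 3460 × 1.53 / (79.5×10⁹ × 3.356×10^-7) = 0.1984 rad.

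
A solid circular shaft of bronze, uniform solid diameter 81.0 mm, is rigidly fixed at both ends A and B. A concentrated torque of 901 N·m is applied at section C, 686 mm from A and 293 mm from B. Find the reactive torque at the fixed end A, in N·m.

270 N·m

With uniform GJ and both ends fixed, compatibility θ_AC = θ_CB gives T_A·a = T_B·b, together with T_A + T_B = T₀.
T_A = T₀·b/(a+b) = 901.0·293/979.0 = 269.7 N·m; T_B = 631.3 N·m.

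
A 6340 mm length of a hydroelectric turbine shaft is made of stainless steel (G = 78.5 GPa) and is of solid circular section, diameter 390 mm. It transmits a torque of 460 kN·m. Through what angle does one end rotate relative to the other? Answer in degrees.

0.937°

J = πd⁴/32 = π(0.390)⁴/32 = 2.271×10^-3 m⁴.
θ = T·L/(G·J) = 460000 × 6.34 / (78.5×10⁹ × 2.271×10^-3) = 0.01636 rad.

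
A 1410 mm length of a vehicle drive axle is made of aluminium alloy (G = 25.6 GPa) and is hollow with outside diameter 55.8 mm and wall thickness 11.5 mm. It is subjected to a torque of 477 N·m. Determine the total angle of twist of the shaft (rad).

0.0313 rad

J = π(d_o⁴ − d_i⁴)/32 = π(0.0558⁴ − 0.0328⁴)/32 = 8.381×10^-7 m⁴.
θ = T·L/(G·J) = 477.0 × 1.41 / (25.6×10⁹ × 8.381×10^-7) = 0.03135 rad.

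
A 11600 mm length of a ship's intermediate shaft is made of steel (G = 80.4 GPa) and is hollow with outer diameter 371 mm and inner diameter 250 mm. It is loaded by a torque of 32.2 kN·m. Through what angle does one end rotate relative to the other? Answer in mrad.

J = π(d_o⁴ − d_i⁴)/32 = π(0.371⁴ − 0.250⁴)/32 = 1.476×10^-3 m⁴.
θ = T·L/(G·J) = 32200 × 11.6 / (80.4×10⁹ × 1.476×10^-3) = 3.147×10^-3 rad.

3.15 mrad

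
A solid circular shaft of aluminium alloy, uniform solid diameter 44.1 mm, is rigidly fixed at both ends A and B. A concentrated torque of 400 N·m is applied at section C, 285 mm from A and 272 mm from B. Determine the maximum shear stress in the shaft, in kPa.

12200 kPa

With uniform GJ and both ends fixed, compatibility θ_AC = θ_CB gives T_A·a = T_B·b, together with T_A + T_B = T₀.
T_A = T₀·b/(a+b) = 400.0·272/557.0 = 195.3 N·m; T_B = 204.7 N·m.
τ in each portion: τ_AC = 1.16×10^7 Pa, τ_CB = 1.22×10^7 Pa; maximum is in CB.
τ_max = T_CB·r/J = 204.7·0.0221/3.71×10^-7 = 1.215×10^7 Pa.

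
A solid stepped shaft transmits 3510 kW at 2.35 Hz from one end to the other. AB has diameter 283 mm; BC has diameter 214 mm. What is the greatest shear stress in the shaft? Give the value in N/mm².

124 N/mm²

ω = 2π·2.35 = 14.77 rad/s, so T = P/ω = 3510×10³ / 14.77 = 237700 N·m.
Under the same torque, τ_max = 16T/(πd³) is largest where d is smallest — segment BC (d = 214 mm).
τ_max = 16·237700/(π·(0.214)³) = 1.235×10^8 Pa.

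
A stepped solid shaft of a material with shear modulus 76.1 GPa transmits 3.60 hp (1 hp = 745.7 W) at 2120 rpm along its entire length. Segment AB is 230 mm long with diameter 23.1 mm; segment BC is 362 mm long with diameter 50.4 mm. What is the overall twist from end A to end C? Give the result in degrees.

0.0801°

ω = 2π·2120/60 = 222.0 rad/s, so T = P/ω = 3.60×745.7 / 222.0 = 12.09 N·m.
J_AB = π(0.0231)⁴/32 = 2.80×10^-8 m⁴; J_BC = π(0.0504)⁴/32 = 6.33×10^-7 m⁴.
θ = (T/G)·Σ L_i/J_i = (12.09/76.1×10⁹)·(0.230/2.80×10^-8 + 0.362/6.33×10^-7) = 1.398×10^-3 rad.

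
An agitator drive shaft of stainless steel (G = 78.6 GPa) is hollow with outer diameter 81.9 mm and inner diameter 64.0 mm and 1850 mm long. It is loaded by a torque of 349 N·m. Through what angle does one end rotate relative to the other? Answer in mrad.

J = π(d_o⁴ − d_i⁴)/32 = π(0.0819⁴ − 0.0640⁴)/32 = 2.770×10^-6 m⁴.
θ = T·L/(G·J) = 349.0 × 1.85 / (78.6×10⁹ × 2.770×10^-6) = 2.965×10^-3 rad.

2.97 mrad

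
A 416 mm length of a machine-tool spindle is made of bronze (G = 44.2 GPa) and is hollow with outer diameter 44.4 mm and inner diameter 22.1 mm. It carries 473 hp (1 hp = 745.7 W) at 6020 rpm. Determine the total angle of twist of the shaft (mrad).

ω = 2π·6020/60 = 630.4 rad/s, so T = P/ω = 473×745.7 / 630.4 = 559.5 N·m.
J = π(d_o⁴ − d_i⁴)/32 = π(0.0444⁴ − 0.0221⁴)/32 = 3.581×10^-7 m⁴.
θ = T·L/(G·J) = 559.5 × 0.416 / (44.2×10⁹ × 3.581×10^-7) = 0.01470 rad.

14.7 mrad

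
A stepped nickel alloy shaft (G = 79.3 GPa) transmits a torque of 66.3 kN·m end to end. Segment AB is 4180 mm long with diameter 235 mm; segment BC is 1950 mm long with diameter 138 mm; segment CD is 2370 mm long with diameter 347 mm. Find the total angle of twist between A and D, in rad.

0.0589 rad

J_AB = π(0.235)⁴/32 = 2.99×10^-4 m⁴; J_BC = π(0.138)⁴/32 = 3.56×10^-5 m⁴; J_CD = π(0.347)⁴/32 = 1.42×10^-3 m⁴.
θ = (T/G)·Σ L_i/J_i = (66300/79.3×10⁹)·(4.18/2.99×10^-4 + 1.95/3.56×10^-5 + 2.37/1.42×10^-3) = 0.05885 rad.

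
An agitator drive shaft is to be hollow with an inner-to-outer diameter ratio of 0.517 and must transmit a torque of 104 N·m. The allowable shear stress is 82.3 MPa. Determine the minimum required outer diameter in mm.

19.1 mm

For a hollow shaft with d_i/d_o = 0.517: τ_max = 16T/(π d_o³ (1−k⁴)), so d_o = [16T/(π τ_allow (1−k⁴))]^(1/3) = [16·104.0/(π·8.23×10^7·0.9286)]^(1/3) = 0.01907 m.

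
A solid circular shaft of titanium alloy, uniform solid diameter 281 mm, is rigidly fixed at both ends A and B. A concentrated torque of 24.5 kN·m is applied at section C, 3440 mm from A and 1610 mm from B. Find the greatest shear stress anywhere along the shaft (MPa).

3.83 MPa

With uniform GJ and both ends fixed, compatibility θ_AC = θ_CB gives T_A·a = T_B·b, together with T_A + T_B = T₀.
T_A = T₀·b/(a+b) = 24500·1610/5050 = 7811 N·m; T_B = 16690 N·m.
τ in each portion: τ_AC = 1.79×10^6 Pa, τ_CB = 3.83×10^6 Pa; maximum is in CB.
τ_max = T_CB·r/J = 16690·0.141/6.12×10^-4 = 3.831×10^6 Pa.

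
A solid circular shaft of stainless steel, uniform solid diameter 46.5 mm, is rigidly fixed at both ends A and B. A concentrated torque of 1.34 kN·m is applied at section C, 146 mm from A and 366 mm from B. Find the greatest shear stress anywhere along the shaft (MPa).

48.5 MPa

With uniform GJ and both ends fixed, compatibility θ_AC = θ_CB gives T_A·a = T_B·b, together with T_A + T_B = T₀.
T_A = T₀·b/(a+b) = 1340·366/512.0 = 957.9 N·m; T_B = 382.1 N·m.
τ in each portion: τ_AC = 4.85×10^7 Pa, τ_CB = 1.94×10^7 Pa; maximum is in AC.
τ_max = T_AC·r/J = 957.9·0.0232/4.59×10^-7 = 4.852×10^7 Pa.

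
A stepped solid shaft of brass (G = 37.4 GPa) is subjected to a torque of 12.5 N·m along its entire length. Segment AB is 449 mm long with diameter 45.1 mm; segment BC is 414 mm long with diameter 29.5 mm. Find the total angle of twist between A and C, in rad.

J_AB = π(0.0451)⁴/32 = 4.06×10^-7 m⁴; J_BC = π(0.0295)⁴/32 = 7.44×10^-8 m⁴.
θ = (T/G)·Σ L_i/J_i = (12.50/37.4×10⁹)·(0.449/4.06×10^-7 + 0.414/7.44×10^-8) = 2.230×10^-3 rad.

0.00223 rad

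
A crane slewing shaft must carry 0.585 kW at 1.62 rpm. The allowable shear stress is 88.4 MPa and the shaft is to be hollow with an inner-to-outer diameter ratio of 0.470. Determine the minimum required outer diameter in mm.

ω = 2π·1.62/60 = 0.1696 rad/s, so T = P/ω = 0.585×10³ / 0.1696 = 3448 N·m.
For a hollow shaft with d_i/d_o = 0.470: τ_max = 16T/(π d_o³ (1−k⁴)), so d_o = [16T/(π τ_allow (1−k⁴))]^(1/3) = [16·3448/(π·8.84×10^7·0.9512)]^(1/3) = 0.05933 m.

59.3 mm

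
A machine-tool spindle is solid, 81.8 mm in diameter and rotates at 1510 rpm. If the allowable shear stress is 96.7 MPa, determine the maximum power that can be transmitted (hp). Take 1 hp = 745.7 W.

J = πd⁴/32 = π(0.0818)⁴/32 = 4.396×10^-6 m⁴.
T_max = τ_allow·J/r = 9.67×10^7 × 4.396×10^-6 / 0.0409 = 10390 N·m.
ω = 2π·1510/60 = 158.1 rad/s, so P_max = T_max·ω = 1.643×10^6 W.

2200 hp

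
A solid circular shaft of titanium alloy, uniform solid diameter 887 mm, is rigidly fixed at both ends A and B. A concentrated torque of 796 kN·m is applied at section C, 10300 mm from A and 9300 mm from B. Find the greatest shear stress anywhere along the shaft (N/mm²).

With uniform GJ and both ends fixed, compatibility θ_AC = θ_CB gives T_A·a = T_B·b, together with T_A + T_B = T₀.
T_A = T₀·b/(a+b) = 796000·9300/19600 = 377700 N·m; T_B = 418300 N·m.
τ in each portion: τ_AC = 2.76×10^6 Pa, τ_CB = 3.05×10^6 Pa; maximum is in CB.
τ_max = T_CB·r/J = 418300·0.444/0.0608 = 3.053×10^6 Pa.

3.05 N/mm²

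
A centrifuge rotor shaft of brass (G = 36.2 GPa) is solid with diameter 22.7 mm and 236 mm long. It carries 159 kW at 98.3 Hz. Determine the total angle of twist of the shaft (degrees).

3.69°

ω = 2π·98.3 = 617.6 rad/s, so T = P/ω = 159×10³ / 617.6 = 257.4 N·m.
J = πd⁴/32 = π(0.0227)⁴/32 = 2.607×10^-8 m⁴.
θ = T·L/(G·J) = 257.4 × 0.236 / (36.2×10⁹ × 2.607×10^-8) = 0.06438 rad.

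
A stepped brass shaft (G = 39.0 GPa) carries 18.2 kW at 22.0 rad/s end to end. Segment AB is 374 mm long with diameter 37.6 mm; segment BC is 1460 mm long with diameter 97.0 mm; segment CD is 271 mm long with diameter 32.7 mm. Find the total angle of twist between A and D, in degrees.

ω = 22.0 rad/s, so T = P/ω = 18.2×10³ / 22.00 = 827.3 N·m.
J_AB = π(0.0376)⁴/32 = 1.96×10^-7 m⁴; J_BC = π(0.0970)⁴/32 = 8.69×10^-6 m⁴; J_CD = π(0.0327)⁴/32 = 1.12×10^-7 m⁴.
θ = (T/G)·Σ L_i/J_i = (827.3/39.0×10⁹)·(0.374/1.96×10^-7 + 1.46/8.69×10^-6 + 0.271/1.12×10^-7) = 0.09520 rad.

5.45°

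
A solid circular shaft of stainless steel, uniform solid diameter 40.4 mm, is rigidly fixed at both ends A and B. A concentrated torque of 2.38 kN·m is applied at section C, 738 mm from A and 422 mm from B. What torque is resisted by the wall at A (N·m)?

With uniform GJ and both ends fixed, compatibility θ_AC = θ_CB gives T_A·a = T_B·b, together with T_A + T_B = T₀.
T_A = T₀·b/(a+b) = 2380·422/1160 = 865.8 N·m; T_B = 1514 N·m.

866 N·m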